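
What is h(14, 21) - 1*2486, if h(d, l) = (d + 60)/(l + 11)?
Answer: -39739/16 ≈ -2483.7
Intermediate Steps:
h(d, l) = (60 + d)/(11 + l)
h(14, 21) - 1*2486 = (60 + 14)/(11 + 21) - 1*2486 = 74/32 - 2486 = (1/32)*74 - 2486 = 37/16 - 2486 = -39739/16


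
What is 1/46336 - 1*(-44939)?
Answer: 2082293505/46336 ≈ 44939.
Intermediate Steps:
1/46336 - 1*(-44939) = 1/46336 + 44939 = 2082293505/46336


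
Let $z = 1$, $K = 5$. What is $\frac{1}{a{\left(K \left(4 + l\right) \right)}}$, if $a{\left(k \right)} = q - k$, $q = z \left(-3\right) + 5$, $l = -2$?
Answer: $- \frac{1}{8} \approx -0.125$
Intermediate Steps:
$q = 2$ ($q = 1 \left(-3\right) + 5 = -3 + 5 = 2$)
$a{\left(k \right)} = 2 - k$
$\frac{1}{a{\left(K \left(4 + l\right) \right)}} = \frac{1}{2 - 5 \left(4 - 2\right)} = \frac{1}{2 - 5 \cdot 2} = \frac{1}{2 - 10} = \frac{1}{-8} = - \frac{1}{8}$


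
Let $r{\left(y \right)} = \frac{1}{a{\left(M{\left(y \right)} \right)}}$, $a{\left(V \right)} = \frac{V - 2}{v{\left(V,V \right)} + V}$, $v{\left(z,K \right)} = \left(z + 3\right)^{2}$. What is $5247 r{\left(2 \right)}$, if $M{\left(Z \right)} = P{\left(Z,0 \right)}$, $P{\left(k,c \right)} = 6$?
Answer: $\frac{456489}{4} \approx 1.1412 \cdot 10^{5}$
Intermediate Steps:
$M{\left(Z \right)} = 6$
$v{\left(z,K \right)} = \left(3 + z\right)^{2}$
$a{\left(V \right)} = \frac{-2 + V}{V + \left(3 + V\right)^{2}}$ ($a{\left(V \right)} = \frac{V - 2}{\left(3 + V\right)^{2} + V} = \frac{-2 + V}{V + \left(3 + V\right)^{2}}$)
$r{\left(y \right)} = \frac{87}{4}$ ($r{\left(y \right)} = \frac{1}{\frac{1}{6 + \left(3 + 6\right)^{2}} \left(-2 + 6\right)} = \frac{1}{\frac{1}{6 + 9^{2}} \cdot 4} = \frac{1}{\frac{1}{6 + 81} \cdot 4} = \frac{1}{\frac{1}{87} \cdot 4} = \frac{1}{\frac{4}{87}} = \frac{87}{4}$)
$5247 r{\left(2 \right)} = 5247 \cdot \frac{87}{4} = \frac{456489}{4}$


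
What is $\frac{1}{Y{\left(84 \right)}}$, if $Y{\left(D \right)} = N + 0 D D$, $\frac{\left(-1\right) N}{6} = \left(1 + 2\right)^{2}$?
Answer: $- \frac{1}{54} \approx -0.018519$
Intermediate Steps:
$N = -54$ ($N = - 6 \left(1 + 2\right)^{2} = - 6 \cdot 3^{2} = \left(-6\right) 9 = -54$)
$Y{\left(D \right)} = -54$ ($Y{\left(D \right)} = -54 + 0 D D = -54 + 0 D^{2} = -54 + 0 = -54$)
$\frac{1}{Y{\left(84 \right)}} = \frac{1}{-54} = - \frac{1}{54}$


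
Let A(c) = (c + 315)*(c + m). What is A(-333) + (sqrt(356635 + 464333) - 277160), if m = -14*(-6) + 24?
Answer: -273110 + 2*sqrt(205242) ≈ -2.7220e+5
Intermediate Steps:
m = 108 (m = 84 + 24 = 108)
A(c) = (108 + c)*(315 + c) (A(c) = (c + 315)*(c + 108) = (315 + c)*(108 + c) = (108 + c)*(315 + c))
A(-333) + (sqrt(356635 + 464333) - 277160) = (34020 + (-333)**2 + 423*(-333)) + (sqrt(356635 + 464333) - 277160) = (34020 + 110889 - 140859) + (sqrt(820968) - 277160) = 4050 + (2*sqrt(205242) - 277160) = 4050 + (-277160 + 2*sqrt(205242)) = -273110 + 2*sqrt(205242)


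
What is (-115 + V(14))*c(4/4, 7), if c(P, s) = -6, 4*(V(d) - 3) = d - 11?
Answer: 1335/2 ≈ 667.50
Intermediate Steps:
V(d) = ¼ + d/4 (V(d) = 3 + (d - 11)/4 = 3 + (-11 + d)/4 = 3 + (-11/4 + d/4) = ¼ + d/4)
(-115 + V(14))*c(4/4, 7) = (-115 + (¼ + (¼)*14))*(-6) = (-115 + (¼ + 7/2))*(-6) = (-115 + 15/4)*(-6) = -445/4*(-6) = 1335/2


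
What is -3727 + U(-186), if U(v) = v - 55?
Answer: -3968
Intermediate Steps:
U(v) = -55 + v
-3727 + U(-186) = -3727 + (-55 - 186) = -3727 - 241 = -3968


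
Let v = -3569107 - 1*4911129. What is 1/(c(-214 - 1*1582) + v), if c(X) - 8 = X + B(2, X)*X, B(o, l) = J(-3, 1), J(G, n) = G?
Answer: -1/8476636 ≈ -1.1797e-7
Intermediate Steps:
v = -8480236 (v = -3569107 - 4911129 = -8480236)
B(o, l) = -3
c(X) = 8 - 2*X (c(X) = 8 + (X - 3*X) = 8 - 2*X)
1/(c(-214 - 1*1582) + v) = 1/((8 - 2*(-214 - 1*1582)) - 8480236) = 1/((8 - 2*(-214 - 1582)) - 8480236) = 1/((8 - 2*(-1796)) - 8480236) = 1/((8 + 3592) - 8480236) = 1/(3600 - 8480236) = 1/(-8476636) = -1/8476636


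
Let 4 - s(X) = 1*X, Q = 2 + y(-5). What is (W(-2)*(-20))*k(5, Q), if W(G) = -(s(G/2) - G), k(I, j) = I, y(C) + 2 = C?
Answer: 700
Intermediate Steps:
y(C) = -2 + C
Q = -5 (Q = 2 + (-2 - 5) = 2 - 7 = -5)
s(X) = 4 - X
W(G) = -4 + 3*G/2 (W(G) = -((4 - G/2) - G) = -(4 - 3*G/2) = -4 + 3*G/2)
(W(-2)*(-20))*k(5, Q) = ((-4 + (3/2)*(-2))*(-20))*5 = ((-4 - 3)*(-20))*5 = -7*(-20)*5 = 140*5 = 700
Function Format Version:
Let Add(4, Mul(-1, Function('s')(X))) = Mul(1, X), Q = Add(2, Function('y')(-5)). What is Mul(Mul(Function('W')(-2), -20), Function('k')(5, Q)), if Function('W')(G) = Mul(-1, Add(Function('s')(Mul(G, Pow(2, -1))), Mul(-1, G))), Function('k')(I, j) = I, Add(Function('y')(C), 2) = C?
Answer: 700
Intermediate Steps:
Function('y')(C) = Add(-2, C)
Q = -5 (Q = Add(2, Add(-2, -5)) = Add(2, -7) = -5)
Function('s')(X) = Add(4, Mul(-1, X)) (Function('s')(X) = Add(4, Mul(-1, Mul(1, X))) = Add(4, Mul(-1, X)))
Function('W')(G) = Add(-4, Mul(Rational(3, 2), G)) (Function('W')(G) = Mul(-1, Add(Add(4, Mul(-1, Mul(G, Pow(2, -1)))), Mul(-1, G))) = Mul(-1, Add(Add(4, Mul(-1, Mul(G, Rational(1, 2)))), Mul(-1, G))) = Mul(-1, Add(Add(4, Mul(-1, Mul(Rational(1, 2), G))), Mul(-1, G))) = Mul(-1, Add(Add(4, Mul(Rational(-1, 2), G)), Mul(-1, G))) = Mul(-1, Add(4, Mul(Rational(-3, 2), G))) = Add(-4, Mul(Rational(3, 2), G)))
Mul(Mul(Function('W')(-2), -20), Function('k')(5, Q)) = Mul(Mul(Add(-4, Mul(Rational(3, 2), -2)), -20), 5) = Mul(Mul(Add(-4, -3), -20), 5) = Mul(Mul(-7, -20), 5) = Mul(140, 5) = 700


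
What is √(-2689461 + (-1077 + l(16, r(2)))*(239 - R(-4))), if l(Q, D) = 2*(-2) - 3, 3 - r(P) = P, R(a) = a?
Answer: 3*I*√328097 ≈ 1718.4*I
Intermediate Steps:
r(P) = 3 - P
l(Q, D) = -7 (l(Q, D) = -4 - 3 = -7)
√(-2689461 + (-1077 + l(16, r(2)))*(239 - R(-4))) = √(-2689461 + (-1077 - 7)*(239 - 1*(-4))) = √(-2689461 - 1084*(239 + 4)) = √(-2689461 - 1084*243) = √(-2689461 - 263412) = √(-2952873) = 3*I*√328097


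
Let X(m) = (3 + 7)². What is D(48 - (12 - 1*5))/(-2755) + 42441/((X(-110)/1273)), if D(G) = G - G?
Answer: 54027393/100 ≈ 5.4027e+5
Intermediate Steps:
D(G) = 0
X(m) = 100 (X(m) = 10² = 100)
D(48 - (12 - 1*5))/(-2755) + 42441/((X(-110)/1273)) = 0/(-2755) + 42441/((100/1273)) = 0*(-1/2755) + 42441/((100*(1/1273))) = 0 + 42441/(100/1273) = 0 + 42441*(1273/100) = 0 + 54027393/100 = 54027393/100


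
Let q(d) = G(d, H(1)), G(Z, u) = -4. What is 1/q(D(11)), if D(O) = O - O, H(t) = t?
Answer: -¼ ≈ -0.25000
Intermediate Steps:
D(O) = 0
q(d) = -4
1/q(D(11)) = 1/(-4) = -¼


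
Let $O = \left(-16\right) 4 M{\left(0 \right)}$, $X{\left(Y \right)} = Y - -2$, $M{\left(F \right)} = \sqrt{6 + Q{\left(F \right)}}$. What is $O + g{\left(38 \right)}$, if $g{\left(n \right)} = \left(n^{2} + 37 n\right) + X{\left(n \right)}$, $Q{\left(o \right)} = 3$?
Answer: $2698$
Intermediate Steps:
$M{\left(F \right)} = 3$ ($M{\left(F \right)} = \sqrt{6 + 3} = \sqrt{9} = 3$)
$X{\left(Y \right)} = 2 + Y$ ($X{\left(Y \right)} = Y + 2 = 2 + Y$)
$g{\left(n \right)} = 2 + n^{2} + 38 n$ ($g{\left(n \right)} = \left(n^{2} + 37 n\right) + \left(2 + n\right) = 2 + n^{2} + 38 n$)
$O = -192$ ($O = \left(-16\right) 4 \cdot 3 = \left(-64\right) 3 = -192$)
$O + g{\left(38 \right)} = -192 + \left(2 + 38^{2} + 38 \cdot 38\right) = -192 + \left(2 + 1444 + 1444\right) = -192 + 2890 = 2698$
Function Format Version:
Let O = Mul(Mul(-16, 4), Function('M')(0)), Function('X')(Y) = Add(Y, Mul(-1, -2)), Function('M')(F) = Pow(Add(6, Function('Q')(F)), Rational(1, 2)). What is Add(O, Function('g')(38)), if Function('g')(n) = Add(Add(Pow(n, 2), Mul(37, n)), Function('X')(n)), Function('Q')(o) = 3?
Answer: 2698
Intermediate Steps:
Function('M')(F) = 3 (Function('M')(F) = Pow(Add(6, 3), Rational(1, 2)) = Pow(9, Rational(1, 2)) = 3)
Function('X')(Y) = Add(2, Y) (Function('X')(Y) = Add(Y, 2) = Add(2, Y))
Function('g')(n) = Add(2, Pow(n, 2), Mul(38, n)) (Function('g')(n) = Add(Add(Pow(n, 2), Mul(37, n)), Add(2, n)) = Add(2, Pow(n, 2), Mul(38, n)))
O = -192 (O = Mul(Mul(-16, 4), 3) = Mul(-64, 3) = -192)
Add(O, Function('g')(38)) = Add(-192, Add(2, Pow(38, 2), Mul(38, 38))) = Add(-192, Add(2, 1444, 1444)) = Add(-192, 2890) = 2698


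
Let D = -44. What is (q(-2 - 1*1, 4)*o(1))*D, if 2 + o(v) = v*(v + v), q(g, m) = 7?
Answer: 0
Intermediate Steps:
o(v) = -2 + 2*v² (o(v) = -2 + v*(v + v) = -2 + v*(2*v) = -2 + 2*v²)
(q(-2 - 1*1, 4)*o(1))*D = (7*(-2 + 2*1²))*(-44) = (7*(-2 + 2*1))*(-44) = (7*(-2 + 2))*(-44) = (7*0)*(-44) = 0*(-44) = 0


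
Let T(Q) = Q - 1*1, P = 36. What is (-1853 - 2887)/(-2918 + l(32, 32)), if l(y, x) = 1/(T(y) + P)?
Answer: 63516/39101 ≈ 1.6244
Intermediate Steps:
T(Q) = -1 + Q (T(Q) = Q - 1 = -1 + Q)
l(y, x) = 1/(35 + y) (l(y, x) = 1/((-1 + y) + 36) = 1/(35 + y))
(-1853 - 2887)/(-2918 + l(32, 32)) = (-1853 - 2887)/(-2918 + 1/(35 + 32)) = -4740/(-2918 + 1/67) = -4740/(-195505/67) = -4740*(-67/195505) = 63516/39101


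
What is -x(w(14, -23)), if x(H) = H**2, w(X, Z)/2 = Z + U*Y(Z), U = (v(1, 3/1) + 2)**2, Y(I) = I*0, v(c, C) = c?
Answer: -2116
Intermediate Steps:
Y(I) = 0
U = 9 (U = (1 + 2)**2 = 3**2 = 9)
w(X, Z) = 2*Z (w(X, Z) = 2*(Z + 9*0) = 2*(Z + 0) = 2*Z)
-x(w(14, -23)) = -(2*(-23))**2 = -1*(-46)**2 = -1*2116 = -2116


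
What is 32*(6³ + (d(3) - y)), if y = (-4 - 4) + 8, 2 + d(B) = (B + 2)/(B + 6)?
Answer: 61792/9 ≈ 6865.8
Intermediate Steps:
d(B) = -2 + (2 + B)/(6 + B) (d(B) = -2 + (B + 2)/(B + 6) = -2 + (2 + B)/(6 + B))
y = 0 (y = -8 + 8 = 0)
32*(6³ + (d(3) - y)) = 32*(6³ + ((-10 - 1*3)/(6 + 3) - 1*0)) = 32*(216 + ((-10 - 3)/9 + 0)) = 32*(216 + ((⅑)*(-13) + 0)) = 32*(216 + (-13/9 + 0)) = 32*(216 - 13/9) = 32*(1931/9) = 61792/9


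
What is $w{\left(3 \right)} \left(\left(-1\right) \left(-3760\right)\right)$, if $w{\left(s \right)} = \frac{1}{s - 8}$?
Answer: $-752$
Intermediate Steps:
$w{\left(s \right)} = \frac{1}{-8 + s}$
$w{\left(3 \right)} \left(\left(-1\right) \left(-3760\right)\right) = \frac{\left(-1\right) \left(-3760\right)}{-8 + 3} = \frac{1}{-5} \cdot 3760 = \left(- \frac{1}{5}\right) 3760 = -752$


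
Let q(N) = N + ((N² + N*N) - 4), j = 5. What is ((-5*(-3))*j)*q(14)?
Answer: 30150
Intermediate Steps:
q(N) = -4 + N + 2*N² (q(N) = N + ((N² + N²) - 4) = N + (2*N² - 4) = N + (-4 + 2*N²) = -4 + N + 2*N²)
((-5*(-3))*j)*q(14) = (-5*(-3)*5)*(-4 + 14 + 2*14²) = (15*5)*(-4 + 14 + 2*196) = 75*(-4 + 14 + 392) = 75*402 = 30150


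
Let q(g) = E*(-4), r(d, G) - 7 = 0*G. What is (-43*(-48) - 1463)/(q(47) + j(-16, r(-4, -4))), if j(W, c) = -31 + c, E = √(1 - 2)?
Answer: -1803/74 + 601*I/148 ≈ -24.365 + 4.0608*I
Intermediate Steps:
E = I (E = √(-1) = I ≈ 1.0*I)
r(d, G) = 7 (r(d, G) = 7 + 0*G = 7 + 0 = 7)
q(g) = -4*I (q(g) = I*(-4) = -4*I)
(-43*(-48) - 1463)/(q(47) + j(-16, r(-4, -4))) = (-43*(-48) - 1463)/(-4*I + (-31 + 7)) = (2064 - 1463)/(-4*I - 24) = 601/(-24 - 4*I) = 601*((-24 + 4*I)/592) = 601*(-24 + 4*I)/592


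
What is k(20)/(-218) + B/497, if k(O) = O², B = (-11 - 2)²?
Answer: -80979/54173 ≈ -1.4948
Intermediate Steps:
B = 169 (B = (-13)² = 169)
k(20)/(-218) + B/497 = 20²/(-218) + 169/497 = 400*(-1/218) + 169*(1/497) = -200/109 + 169/497 = -80979/54173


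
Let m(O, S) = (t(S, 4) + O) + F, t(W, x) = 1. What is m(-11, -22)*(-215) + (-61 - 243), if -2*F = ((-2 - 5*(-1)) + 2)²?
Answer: 9067/2 ≈ 4533.5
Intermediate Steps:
F = -25/2 (F = -((-2 - 5*(-1)) + 2)²/2 = -((-2 + 5) + 2)²/2 = -(3 + 2)²/2 = -½*5² = -½*25 = -25/2 ≈ -12.500)
m(O, S) = -23/2 + O (m(O, S) = (1 + O) - 25/2 = -23/2 + O)
m(-11, -22)*(-215) + (-61 - 243) = (-23/2 - 11)*(-215) + (-61 - 243) = -45/2*(-215) - 304 = 9675/2 - 304 = 9067/2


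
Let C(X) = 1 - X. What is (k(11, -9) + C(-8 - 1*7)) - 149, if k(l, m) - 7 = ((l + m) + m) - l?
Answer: -144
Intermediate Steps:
k(l, m) = 7 + 2*m (k(l, m) = 7 + (((l + m) + m) - l) = 7 + ((l + 2*m) - l) = 7 + 2*m)
(k(11, -9) + C(-8 - 1*7)) - 149 = ((7 + 2*(-9)) + (1 - (-8 - 1*7))) - 149 = ((7 - 18) + (1 - (-8 - 7))) - 149 = (-11 + (1 - 1*(-15))) - 149 = (-11 + (1 + 15)) - 149 = (-11 + 16) - 149 = 5 - 149 = -144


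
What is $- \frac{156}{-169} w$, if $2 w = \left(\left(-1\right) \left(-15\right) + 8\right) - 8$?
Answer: $\frac{90}{13} \approx 6.9231$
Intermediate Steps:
$w = \frac{15}{2}$ ($w = \frac{\left(\left(-1\right) \left(-15\right) + 8\right) - 8}{2} = \frac{\left(15 + 8\right) - 8}{2} = \frac{23 - 8}{2} = \frac{1}{2} \cdot 15 = \frac{15}{2} \approx 7.5$)
$- \frac{156}{-169} w = - \frac{156}{-169} \cdot \frac{15}{2} = \left(-156\right) \left(- \frac{1}{169}\right) \frac{15}{2} = \frac{12}{13} \cdot \frac{15}{2} = \frac{90}{13}$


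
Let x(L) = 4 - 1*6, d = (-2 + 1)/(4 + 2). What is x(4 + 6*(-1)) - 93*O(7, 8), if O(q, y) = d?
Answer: 27/2 ≈ 13.500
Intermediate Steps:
d = -1/6 ≈ -0.16667
O(q, y) = -1/6
x(L) = -2 (x(L) = 4 - 6 = -2)
x(4 + 6*(-1)) - 93*O(7, 8) = -2 - 93*(-1/6) = -2 + 31/2 = 27/2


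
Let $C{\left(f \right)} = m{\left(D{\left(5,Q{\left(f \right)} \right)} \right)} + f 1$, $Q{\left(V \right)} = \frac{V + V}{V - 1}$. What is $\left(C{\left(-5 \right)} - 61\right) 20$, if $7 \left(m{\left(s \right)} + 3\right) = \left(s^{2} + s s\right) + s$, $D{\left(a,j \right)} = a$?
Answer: $- \frac{8560}{7} \approx -1222.9$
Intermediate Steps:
$Q{\left(V \right)} = \frac{2 V}{-1 + V}$
$m{\left(s \right)} = -3 + \frac{s}{7} + \frac{2 s^{2}}{7}$ ($m{\left(s \right)} = -3 + \frac{\left(s^{2} + s s\right) + s}{7} = -3 + \frac{\left(s^{2} + s^{2}\right) + s}{7} = -3 + \frac{2 s^{2} + s}{7} = -3 + \frac{s + 2 s^{2}}{7} = -3 + \left(\frac{s}{7} + \frac{2 s^{2}}{7}\right) = -3 + \frac{s}{7} + \frac{2 s^{2}}{7}$)
$C{\left(f \right)} = \frac{34}{7} + f$ ($C{\left(f \right)} = \left(-3 + \frac{1}{7} \cdot 5 + \frac{2 \cdot 5^{2}}{7}\right) + f 1 = \left(-3 + \frac{5}{7} + \frac{2}{7} \cdot 25\right) + f = \left(-3 + \frac{5}{7} + \frac{50}{7}\right) + f = \frac{34}{7} + f$)
$\left(C{\left(-5 \right)} - 61\right) 20 = \left(\left(\frac{34}{7} - 5\right) - 61\right) 20 = \left(- \frac{1}{7} - 61\right) 20 = \left(- \frac{428}{7}\right) 20 = - \frac{8560}{7}$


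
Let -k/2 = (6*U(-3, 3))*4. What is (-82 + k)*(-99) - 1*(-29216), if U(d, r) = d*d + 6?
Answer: 108614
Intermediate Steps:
U(d, r) = 6 + d² (U(d, r) = d² + 6 = 6 + d²)
k = -720 (k = -2*6*(6 + (-3)²)*4 = -2*6*(6 + 9)*4 = -2*6*15*4 = -180*4 = -2*360 = -720)
(-82 + k)*(-99) - 1*(-29216) = (-82 - 720)*(-99) - 1*(-29216) = -802*(-99) + 29216 = 79398 + 29216 = 108614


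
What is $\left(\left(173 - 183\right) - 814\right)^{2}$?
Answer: $678976$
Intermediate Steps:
$\left(\left(173 - 183\right) - 814\right)^{2} = \left(-10 - 814\right)^{2} = \left(-824\right)^{2} = 678976$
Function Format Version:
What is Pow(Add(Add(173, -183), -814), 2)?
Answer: 678976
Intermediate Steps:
Pow(Add(Add(173, -183), -814), 2) = Pow(Add(-10, -814), 2) = Pow(-824, 2) = 678976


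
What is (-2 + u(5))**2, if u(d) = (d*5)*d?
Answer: 15129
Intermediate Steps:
u(d) = 5*d**2 (u(d) = (5*d)*d = 5*d**2)
(-2 + u(5))**2 = (-2 + 5*5**2)**2 = (-2 + 5*25)**2 = (-2 + 125)**2 = 123**2 = 15129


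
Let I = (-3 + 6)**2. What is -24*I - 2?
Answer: -218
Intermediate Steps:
I = 9 (I = 3**2 = 9)
-24*I - 2 = -24*9 - 2 = -216 - 2 = -218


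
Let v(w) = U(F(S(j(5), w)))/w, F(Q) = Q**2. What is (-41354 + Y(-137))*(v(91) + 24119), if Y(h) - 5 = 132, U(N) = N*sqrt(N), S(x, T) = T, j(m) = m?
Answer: -1335430800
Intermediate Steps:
U(N) = N**(3/2)
v(w) = (w**2)**(3/2)/w
Y(h) = 137 (Y(h) = 5 + 132 = 137)
(-41354 + Y(-137))*(v(91) + 24119) = (-41354 + 137)*((91**2)**(3/2)/91 + 24119) = -41217*(8281**(3/2)/91 + 24119) = -41217*((1/91)*753571 + 24119) = -41217*(8281 + 24119) = -41217*32400 = -1335430800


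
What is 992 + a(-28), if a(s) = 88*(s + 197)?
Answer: 15864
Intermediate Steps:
a(s) = 17336 + 88*s (a(s) = 88*(197 + s) = 17336 + 88*s)
992 + a(-28) = 992 + (17336 + 88*(-28)) = 992 + (17336 - 2464) = 992 + 14872 = 15864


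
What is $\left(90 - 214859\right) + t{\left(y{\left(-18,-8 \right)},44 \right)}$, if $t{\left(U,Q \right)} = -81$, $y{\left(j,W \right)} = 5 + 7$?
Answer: $-214850$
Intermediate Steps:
$y{\left(j,W \right)} = 12$
$\left(90 - 214859\right) + t{\left(y{\left(-18,-8 \right)},44 \right)} = \left(90 - 214859\right) - 81 = -214769 - 81 = -214850$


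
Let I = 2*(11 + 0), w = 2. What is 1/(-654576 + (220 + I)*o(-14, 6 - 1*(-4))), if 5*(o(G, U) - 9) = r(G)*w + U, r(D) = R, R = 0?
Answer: -1/651914 ≈ -1.5339e-6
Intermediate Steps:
r(D) = 0
o(G, U) = 9 + U/5 (o(G, U) = 9 + (0*2 + U)/5 = 9 + (0 + U)/5 = 9 + U/5)
I = 22 (I = 2*11 = 22)
1/(-654576 + (220 + I)*o(-14, 6 - 1*(-4))) = 1/(-654576 + (220 + 22)*(9 + (6 - 1*(-4))/5)) = 1/(-654576 + 242*(9 + (6 + 4)/5)) = 1/(-654576 + 242*(9 + (⅕)*10)) = 1/(-654576 + 242*(9 + 2)) = 1/(-654576 + 242*11) = 1/(-654576 + 2662) = 1/(-651914) = -1/651914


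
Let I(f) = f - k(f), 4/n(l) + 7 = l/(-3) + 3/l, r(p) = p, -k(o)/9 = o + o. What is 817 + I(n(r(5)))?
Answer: 97717/121 ≈ 807.58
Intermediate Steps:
k(o) = -18*o (k(o) = -9*(o + o) = -18*o)
n(l) = 4/(-7 + 3/l - l/3) (n(l) = 4/(-7 + (l/(-3) + 3/l)) = 4/(-7 + (l*(-⅓) + 3/l)) = 4/(-7 + (-l/3 + 3/l)) = 4/(-7 + (3/l - l/3)) = 4/(-7 + 3/l - l/3))
I(f) = 19*f (I(f) = f - (-18)*f = f + 18*f = 19*f)
817 + I(n(r(5))) = 817 + 19*(-12*5/(-9 + 5² + 21*5)) = 817 + 19*(-12*5/(-9 + 25 + 105)) = 817 + 19*(-12*5/121) = 817 + 19*(-12*5*1/121) = 817 + 19*(-60/121) = 817 - 1140/121 = 97717/121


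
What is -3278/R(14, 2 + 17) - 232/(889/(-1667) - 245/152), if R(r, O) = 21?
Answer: -8686462/181181 ≈ -47.944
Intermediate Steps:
-3278/R(14, 2 + 17) - 232/(889/(-1667) - 245/152) = -3278/21 - 232/(889/(-1667) - 245/152) = -3278*1/21 - 232/(889*(-1/1667) - 245*1/152) = -3278/21 - 232/(-889/1667 - 245/152) = -3278/21 - 232/(-543543/253384) = -3278/21 - 232*(-253384/543543) = -3278/21 + 58785088/543543 = -8686462/181181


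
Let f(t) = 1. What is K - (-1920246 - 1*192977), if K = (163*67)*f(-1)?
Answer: 2124144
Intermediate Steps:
K = 10921 (K = (163*67)*1 = 10921*1 = 10921)
K - (-1920246 - 1*192977) = 10921 - (-1920246 - 1*192977) = 10921 - (-1920246 - 192977) = 10921 - 1*(-2113223) = 10921 + 2113223 = 2124144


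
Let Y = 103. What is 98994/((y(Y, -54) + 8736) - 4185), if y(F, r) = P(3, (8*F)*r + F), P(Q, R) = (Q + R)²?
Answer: 98994/1970476651 ≈ 5.0239e-5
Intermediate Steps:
y(F, r) = (3 + F + 8*F*r)² (y(F, r) = (3 + ((8*F)*r + F))² = (3 + (8*F*r + F))² = (3 + (F + 8*F*r))² = (3 + F + 8*F*r)²)
98994/((y(Y, -54) + 8736) - 4185) = 98994/(((3 + 103*(1 + 8*(-54)))² + 8736) - 4185) = 98994/(((3 + 103*(1 - 432))² + 8736) - 4185) = 98994/(((3 + 103*(-431))² + 8736) - 4185) = 98994/(((3 - 44393)² + 8736) - 4185) = 98994/(((-44390)² + 8736) - 4185) = 98994/((1970472100 + 8736) - 4185) = 98994/(1970480836 - 4185) = 98994/1970476651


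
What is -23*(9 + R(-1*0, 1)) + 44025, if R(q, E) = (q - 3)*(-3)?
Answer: 43611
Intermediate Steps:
R(q, E) = 9 - 3*q (R(q, E) = (-3 + q)*(-3) = 9 - 3*q)
-23*(9 + R(-1*0, 1)) + 44025 = -23*(9 + (9 - (-3)*0)) + 44025 = -23*(9 + (9 - 3*0)) + 44025 = -23*(9 + (9 + 0)) + 44025 = -23*(9 + 9) + 44025 = -23*18 + 44025 = -414 + 44025 = 43611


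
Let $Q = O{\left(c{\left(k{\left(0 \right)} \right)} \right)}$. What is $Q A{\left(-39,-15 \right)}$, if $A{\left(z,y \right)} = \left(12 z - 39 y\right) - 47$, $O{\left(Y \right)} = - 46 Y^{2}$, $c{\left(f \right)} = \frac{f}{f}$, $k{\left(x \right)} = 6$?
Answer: $-3220$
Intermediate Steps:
$c{\left(f \right)} = 1$
$Q = -46$ ($Q = - 46 \cdot 1^{2} = \left(-46\right) 1 = -46$)
$A{\left(z,y \right)} = -47 - 39 y + 12 z$ ($A{\left(z,y \right)} = \left(- 39 y + 12 z\right) - 47 = -47 - 39 y + 12 z$)
$Q A{\left(-39,-15 \right)} = - 46 \left(-47 - -585 + 12 \left(-39\right)\right) = - 46 \left(-47 + 585 - 468\right) = \left(-46\right) 70 = -3220$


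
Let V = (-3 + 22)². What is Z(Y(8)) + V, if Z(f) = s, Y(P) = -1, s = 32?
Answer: 393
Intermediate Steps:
Z(f) = 32
V = 361 (V = 19² = 361)
Z(Y(8)) + V = 32 + 361 = 393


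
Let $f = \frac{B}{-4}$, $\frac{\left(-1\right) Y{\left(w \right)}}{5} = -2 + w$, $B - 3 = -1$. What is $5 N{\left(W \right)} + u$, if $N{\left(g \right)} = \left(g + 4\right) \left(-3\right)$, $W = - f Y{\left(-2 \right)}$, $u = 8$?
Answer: $-202$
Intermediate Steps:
$B = 2$ ($B = 3 - 1 = 2$)
$Y{\left(w \right)} = 10 - 5 w$ ($Y{\left(w \right)} = - 5 \left(-2 + w\right) = 10 - 5 w$)
$f = - \frac{1}{2}$ ($f = \frac{2}{-4} = 2 \left(- \frac{1}{4}\right) = - \frac{1}{2} \approx -0.5$)
$W = 10$ ($W = \left(-1\right) \left(- \frac{1}{2}\right) \left(10 - -10\right) = \frac{10 + 10}{2} = \frac{1}{2} \cdot 20 = 10$)
$N{\left(g \right)} = -12 - 3 g$ ($N{\left(g \right)} = \left(4 + g\right) \left(-3\right) = -12 - 3 g$)
$5 N{\left(W \right)} + u = 5 \left(-12 - 30\right) + 8 = 5 \left(-42\right) + 8 = -210 + 8 = -202$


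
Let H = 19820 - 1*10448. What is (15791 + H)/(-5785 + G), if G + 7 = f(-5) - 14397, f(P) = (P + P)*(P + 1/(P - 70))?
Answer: -377445/302083 ≈ -1.2495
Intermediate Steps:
H = 9372 (H = 19820 - 10448 = 9372)
f(P) = 2*P*(P + 1/(-70 + P)) (f(P) = (2*P)*(P + 1/(-70 + P)) = 2*P*(P + 1/(-70 + P)))
G = -215308/15 (G = -7 + (2*(-5)*(1 + (-5)**2 - 70*(-5))/(-70 - 5) - 14397) = -7 + (2*(-5)*(1 + 25 + 350)/(-75) - 14397) = -7 + (2*(-5)*(-1/75)*376 - 14397) = -7 + (752/15 - 14397) = -7 - 215203/15 = -215308/15 ≈ -14354.)
(15791 + H)/(-5785 + G) = (15791 + 9372)/(-5785 - 215308/15) = 25163/(-302083/15) = 25163*(-15/302083) = -377445/302083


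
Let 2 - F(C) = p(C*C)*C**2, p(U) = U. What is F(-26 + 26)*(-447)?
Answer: -894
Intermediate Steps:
F(C) = 2 - C**4 (F(C) = 2 - C*C*C**2 = 2 - C**2*C**2 = 2 - C**4)
F(-26 + 26)*(-447) = (2 - (-26 + 26)**4)*(-447) = (2 - 1*0**4)*(-447) = (2 - 1*0)*(-447) = (2 + 0)*(-447) = 2*(-447) = -894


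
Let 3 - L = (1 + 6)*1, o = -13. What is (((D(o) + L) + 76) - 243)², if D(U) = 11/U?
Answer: 4990756/169 ≈ 29531.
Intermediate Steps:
L = -4 (L = 3 - (1 + 6) = 3 - 7 = -4)
(((D(o) + L) + 76) - 243)² = (((11/(-13) - 4) + 76) - 243)² = (((11*(-1/13) - 4) + 76) - 243)² = (((-11/13 - 4) + 76) - 243)² = ((-63/13 + 76) - 243)² = (925/13 - 243)² = (-2234/13)² = 4990756/169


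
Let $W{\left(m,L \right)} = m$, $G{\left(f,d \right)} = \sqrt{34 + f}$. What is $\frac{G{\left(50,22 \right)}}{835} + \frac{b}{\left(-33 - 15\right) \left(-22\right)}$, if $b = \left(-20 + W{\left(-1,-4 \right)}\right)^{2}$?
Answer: $\frac{147}{352} + \frac{2 \sqrt{21}}{835} \approx 0.42859$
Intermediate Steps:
$b = 441$ ($b = \left(-20 - 1\right)^{2} = \left(-21\right)^{2} = 441$)
$\frac{G{\left(50,22 \right)}}{835} + \frac{b}{\left(-33 - 15\right) \left(-22\right)} = \frac{\sqrt{34 + 50}}{835} + \frac{441}{\left(-33 - 15\right) \left(-22\right)} = \sqrt{84} \cdot \frac{1}{835} + \frac{441}{\left(-48\right) \left(-22\right)} = 2 \sqrt{21} \cdot \frac{1}{835} + \frac{441}{1056} = \frac{2 \sqrt{21}}{835} + 441 \cdot \frac{1}{1056} = \frac{2 \sqrt{21}}{835} + \frac{147}{352} = \frac{147}{352} + \frac{2 \sqrt{21}}{835}$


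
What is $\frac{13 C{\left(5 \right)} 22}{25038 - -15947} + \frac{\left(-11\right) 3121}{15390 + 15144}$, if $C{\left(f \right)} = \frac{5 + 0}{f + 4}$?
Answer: $- \frac{120188959}{107265942} \approx -1.1205$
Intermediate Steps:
$C{\left(f \right)} = \frac{5}{4 + f}$
$\frac{13 C{\left(5 \right)} 22}{25038 - -15947} + \frac{\left(-11\right) 3121}{15390 + 15144} = \frac{13 \frac{5}{4 + 5} \cdot 22}{25038 - -15947} + \frac{\left(-11\right) 3121}{15390 + 15144} = \frac{13 \cdot \frac{5}{9} \cdot 22}{25038 + 15947} - \frac{34331}{30534} = \frac{13 \cdot 5 \cdot \frac{1}{9} \cdot 22}{40985} - \frac{34331}{30534} = 13 \cdot \frac{5}{9} \cdot 22 \cdot \frac{1}{40985} - \frac{34331}{30534} = \frac{65}{9} \cdot 22 \cdot \frac{1}{40985} - \frac{34331}{30534} = \frac{1430}{9} \cdot \frac{1}{40985} - \frac{34331}{30534} = \frac{286}{73773} - \frac{34331}{30534} = - \frac{120188959}{107265942}$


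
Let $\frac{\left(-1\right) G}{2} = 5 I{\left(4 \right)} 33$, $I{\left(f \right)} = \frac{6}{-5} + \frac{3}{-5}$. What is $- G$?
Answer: $-594$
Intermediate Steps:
$I{\left(f \right)} = - \frac{9}{5}$ ($I{\left(f \right)} = 6 \left(- \frac{1}{5}\right) + 3 \left(- \frac{1}{5}\right) = - \frac{6}{5} - \frac{3}{5} = - \frac{9}{5}$)
$G = 594$ ($G = - 2 \cdot 5 \left(- \frac{9}{5}\right) 33 = - 2 \left(\left(-9\right) 33\right) = \left(-2\right) \left(-297\right) = 594$)
$- G = \left(-1\right) 594 = -594$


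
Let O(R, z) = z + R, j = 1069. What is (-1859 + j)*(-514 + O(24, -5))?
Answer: 391050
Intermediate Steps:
O(R, z) = R + z
(-1859 + j)*(-514 + O(24, -5)) = (-1859 + 1069)*(-514 + (24 - 5)) = -790*(-514 + 19) = -790*(-495) = 391050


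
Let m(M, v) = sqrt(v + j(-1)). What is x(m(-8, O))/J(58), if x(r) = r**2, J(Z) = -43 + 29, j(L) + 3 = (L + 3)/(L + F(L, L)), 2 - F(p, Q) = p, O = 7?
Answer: -5/14 ≈ -0.35714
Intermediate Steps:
F(p, Q) = 2 - p
j(L) = -3/2 + L/2 (j(L) = -3 + (L + 3)/(L + (2 - L)) = -3 + (3 + L)/2 = -3 + (3 + L)*(1/2) = -3 + (3/2 + L/2) = -3/2 + L/2)
J(Z) = -14
m(M, v) = sqrt(-2 + v) (m(M, v) = sqrt(v + (-3/2 + (1/2)*(-1))) = sqrt(v + (-3/2 - 1/2)) = sqrt(v - 2) = sqrt(-2 + v))
x(m(-8, O))/J(58) = (sqrt(-2 + 7))**2/(-14) = (sqrt(5))**2*(-1/14) = 5*(-1/14) = -5/14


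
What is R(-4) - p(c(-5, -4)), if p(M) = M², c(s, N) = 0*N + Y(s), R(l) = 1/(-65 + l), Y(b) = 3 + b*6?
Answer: -50302/69 ≈ -729.01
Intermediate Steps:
Y(b) = 3 + 6*b
c(s, N) = 3 + 6*s (c(s, N) = 0*N + (3 + 6*s) = 0 + (3 + 6*s) = 3 + 6*s)
R(-4) - p(c(-5, -4)) = 1/(-65 - 4) - (3 + 6*(-5))² = 1/(-69) - (3 - 30)² = -1/69 - 1*(-27)² = -1/69 - 1*729 = -1/69 - 729 = -50302/69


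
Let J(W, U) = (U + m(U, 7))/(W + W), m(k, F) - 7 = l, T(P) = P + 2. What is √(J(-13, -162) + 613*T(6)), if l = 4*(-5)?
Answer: √3319654/26 ≈ 70.077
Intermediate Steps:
T(P) = 2 + P
l = -20
m(k, F) = -13 (m(k, F) = 7 - 20 = -13)
J(W, U) = (-13 + U)/(2*W) (J(W, U) = (U - 13)/(W + W) = (-13 + U)/((2*W)) = (-13 + U)*(1/(2*W)) = (-13 + U)/(2*W))
√(J(-13, -162) + 613*T(6)) = √((½)*(-13 - 162)/(-13) + 613*(2 + 6)) = √((½)*(-1/13)*(-175) + 613*8) = √(175/26 + 4904) = √(127679/26) = √3319654/26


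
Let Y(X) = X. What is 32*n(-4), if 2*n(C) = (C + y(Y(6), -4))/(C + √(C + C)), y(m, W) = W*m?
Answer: 224/3 + 112*I*√2/3 ≈ 74.667 + 52.797*I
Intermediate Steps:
n(C) = (-24 + C)/(2*(C + √2*√C)) (n(C) = ((C - 4*6)/(C + √(C + C)))/2 = ((C - 24)/(C + √(2*C)))/2 = ((-24 + C)/(C + √2*√C))/2 = (-24 + C)/(2*(C + √2*√C)))
32*n(-4) = 32*((-12 + (½)*(-4))/(-4 + √2*√(-4))) = 32*((-12 - 2)/(-4 + √2*(2*I))) = 32*(-14/(-4 + 2*I*√2)) = -448/(-4 + 2*I*√2)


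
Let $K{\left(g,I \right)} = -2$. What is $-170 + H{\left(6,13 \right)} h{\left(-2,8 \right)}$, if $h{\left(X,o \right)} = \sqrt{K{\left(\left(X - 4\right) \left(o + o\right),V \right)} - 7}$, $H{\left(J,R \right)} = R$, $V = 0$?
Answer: $-170 + 39 i \approx -170.0 + 39.0 i$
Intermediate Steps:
$h{\left(X,o \right)} = 3 i$ ($h{\left(X,o \right)} = \sqrt{-2 - 7} = \sqrt{-9} = 3 i$)
$-170 + H{\left(6,13 \right)} h{\left(-2,8 \right)} = -170 + 13 \cdot 3 i = -170 + 39 i$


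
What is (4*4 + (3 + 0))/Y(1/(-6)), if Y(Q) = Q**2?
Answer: 684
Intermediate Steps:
(4*4 + (3 + 0))/Y(1/(-6)) = (4*4 + (3 + 0))/((1/(-6))**2) = (16 + 3)/((-1/6)**2) = 19/(1/36) = 19*36 = 684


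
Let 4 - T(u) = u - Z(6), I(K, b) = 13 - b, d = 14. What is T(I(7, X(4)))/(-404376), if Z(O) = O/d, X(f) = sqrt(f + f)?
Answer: 5/235886 - sqrt(2)/202188 ≈ 1.4202e-5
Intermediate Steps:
X(f) = sqrt(2)*sqrt(f) (X(f) = sqrt(2*f) = sqrt(2)*sqrt(f))
Z(O) = O/14
T(u) = 31/7 - u (T(u) = 4 - (u - 6/14) = 4 - (u - 1*3/7) = 4 - (u - 3/7) = 4 - (-3/7 + u) = 4 + (3/7 - u) = 31/7 - u)
T(I(7, X(4)))/(-404376) = (31/7 - (13 - sqrt(2)*sqrt(4)))/(-404376) = (31/7 - (13 - sqrt(2)*2))*(-1/404376) = (31/7 - (13 - 2*sqrt(2)))*(-1/404376) = (31/7 + (-13 + 2*sqrt(2)))*(-1/404376) = (-60/7 + 2*sqrt(2))*(-1/404376) = 5/235886 - sqrt(2)/202188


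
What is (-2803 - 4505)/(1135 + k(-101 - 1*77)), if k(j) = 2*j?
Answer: -7308/779 ≈ -9.3813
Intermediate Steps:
(-2803 - 4505)/(1135 + k(-101 - 1*77)) = (-2803 - 4505)/(1135 + 2*(-101 - 1*77)) = -7308/(1135 + 2*(-101 - 77)) = -7308/(1135 + 2*(-178)) = -7308/(1135 - 356) = -7308/779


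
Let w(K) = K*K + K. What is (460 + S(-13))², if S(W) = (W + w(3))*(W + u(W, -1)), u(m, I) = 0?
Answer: 223729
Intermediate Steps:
w(K) = K + K² (w(K) = K² + K = K + K²)
S(W) = W*(12 + W) (S(W) = (W + 3*(1 + 3))*(W + 0) = (W + 3*4)*W = (W + 12)*W = (12 + W)*W = W*(12 + W))
(460 + S(-13))² = (460 - 13*(12 - 13))² = (460 - 13*(-1))² = (460 + 13)² = 473² = 223729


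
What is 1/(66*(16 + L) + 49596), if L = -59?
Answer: 1/46758 ≈ 2.1387e-5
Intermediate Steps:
1/(66*(16 + L) + 49596) = 1/(66*(16 - 59) + 49596) = 1/(66*(-43) + 49596) = 1/(-2838 + 49596) = 1/46758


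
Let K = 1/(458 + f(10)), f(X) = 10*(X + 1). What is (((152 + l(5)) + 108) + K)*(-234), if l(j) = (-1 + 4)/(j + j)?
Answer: -86493069/1420 ≈ -60911.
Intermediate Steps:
l(j) = 3/(2*j) (l(j) = 3/((2*j)) = 3*(1/(2*j)) = 3/(2*j))
f(X) = 10 + 10*X (f(X) = 10*(1 + X) = 10 + 10*X)
K = 1/568 (K = 1/(458 + (10 + 10*10)) = 1/(458 + (10 + 100)) = 1/(458 + 110) = 1/568 ≈ 0.0017606)
(((152 + l(5)) + 108) + K)*(-234) = (((152 + (3/2)/5) + 108) + 1/568)*(-234) = (((152 + (3/2)*(1/5)) + 108) + 1/568)*(-234) = (((152 + 3/10) + 108) + 1/568)*(-234) = ((1523/10 + 108) + 1/568)*(-234) = (2603/10 + 1/568)*(-234) = (739257/2840)*(-234) = -86493069/1420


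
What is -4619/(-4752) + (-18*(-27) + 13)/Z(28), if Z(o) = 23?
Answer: 2477485/109296 ≈ 22.668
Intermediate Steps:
-4619/(-4752) + (-18*(-27) + 13)/Z(28) = -4619/(-4752) + (-18*(-27) + 13)/23 = -4619*(-1/4752) + (486 + 13)*(1/23) = 4619/4752 + 499*(1/23) = 4619/4752 + 499/23 = 2477485/109296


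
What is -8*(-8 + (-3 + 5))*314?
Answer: 15072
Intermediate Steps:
-8*(-8 + (-3 + 5))*314 = -8*(-8 + 2)*314 = -8*(-6)*314 = 48*314 = 15072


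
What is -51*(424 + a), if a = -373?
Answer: -2601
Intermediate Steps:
-51*(424 + a) = -51*(424 - 373) = -51*51 = -2601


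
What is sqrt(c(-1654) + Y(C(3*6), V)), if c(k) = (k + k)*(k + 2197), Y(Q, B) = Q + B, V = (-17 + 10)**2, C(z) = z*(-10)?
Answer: 5*I*sqrt(71855) ≈ 1340.3*I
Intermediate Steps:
C(z) = -10*z
V = 49 (V = (-7)**2 = 49)
Y(Q, B) = B + Q
c(k) = 2*k*(2197 + k) (c(k) = (2*k)*(2197 + k) = 2*k*(2197 + k))
sqrt(c(-1654) + Y(C(3*6), V)) = sqrt(2*(-1654)*(2197 - 1654) + (49 - 30*6)) = sqrt(2*(-1654)*543 + (49 - 10*18)) = sqrt(-1796244 + (49 - 180)) = sqrt(-1796244 - 131) = sqrt(-1796375) = 5*I*sqrt(71855)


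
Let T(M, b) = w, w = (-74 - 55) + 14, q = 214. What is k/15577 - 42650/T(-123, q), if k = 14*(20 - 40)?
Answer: 132865370/358271 ≈ 370.85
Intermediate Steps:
w = -115 (w = -129 + 14 = -115)
T(M, b) = -115
k = -280 (k = 14*(-20) = -280)
k/15577 - 42650/T(-123, q) = -280/15577 - 42650/(-115) = -280*1/15577 - 42650*(-1/115) = -280/15577 + 8530/23 = 132865370/358271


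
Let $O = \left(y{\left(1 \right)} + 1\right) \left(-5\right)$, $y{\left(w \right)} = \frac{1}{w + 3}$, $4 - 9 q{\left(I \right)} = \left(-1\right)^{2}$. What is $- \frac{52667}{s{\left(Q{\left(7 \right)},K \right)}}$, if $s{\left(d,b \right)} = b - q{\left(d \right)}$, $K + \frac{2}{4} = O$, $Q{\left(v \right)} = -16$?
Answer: $\frac{632004}{85} \approx 7435.3$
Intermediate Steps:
$q{\left(I \right)} = \frac{1}{3}$ ($q{\left(I \right)} = \frac{4}{9} - \frac{\left(-1\right)^{2}}{9} = \frac{4}{9} - \frac{1}{9} = \frac{1}{3}$)
$y{\left(w \right)} = \frac{1}{3 + w}$
$O = - \frac{25}{4}$ ($O = \left(\frac{1}{3 + 1} + 1\right) \left(-5\right) = \left(\frac{1}{4} + 1\right) \left(-5\right) = \frac{5}{4} \left(-5\right) = - \frac{25}{4} \approx -6.25$)
$K = - \frac{27}{4}$ ($K = - \frac{1}{2} - \frac{25}{4} = - \frac{27}{4} \approx -6.75$)
$s{\left(d,b \right)} = - \frac{1}{3} + b$ ($s{\left(d,b \right)} = b - \frac{1}{3} = - \frac{1}{3} + b$)
$- \frac{52667}{s{\left(Q{\left(7 \right)},K \right)}} = - \frac{52667}{- \frac{1}{3} - \frac{27}{4}} = - \frac{52667}{- \frac{85}{12}} = \left(-52667\right) \left(- \frac{12}{85}\right) = \frac{632004}{85}$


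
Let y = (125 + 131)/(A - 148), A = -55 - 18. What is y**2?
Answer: 65536/48841 ≈ 1.3418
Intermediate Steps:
A = -73
y = -256/221 (y = (125 + 131)/(-73 - 148) = 256/(-221) = 256*(-1/221) = -256/221 ≈ -1.1584)
y**2 = (-256/221)**2 = 65536/48841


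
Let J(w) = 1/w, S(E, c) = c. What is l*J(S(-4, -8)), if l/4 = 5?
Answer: -5/2 ≈ -2.5000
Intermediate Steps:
l = 20 (l = 4*5 = 20)
l*J(S(-4, -8)) = 20/(-8) = 20*(-1/8) = -5/2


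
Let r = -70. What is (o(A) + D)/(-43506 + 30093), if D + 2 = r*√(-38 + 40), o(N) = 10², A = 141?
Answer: -98/13413 + 70*√2/13413 ≈ 7.4178e-5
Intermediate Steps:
o(N) = 100
D = -2 - 70*√2 (D = -2 - 70*√(-38 + 40) = -2 - 70*√2 ≈ -100.99)
(o(A) + D)/(-43506 + 30093) = (100 + (-2 - 70*√2))/(-43506 + 30093) = (98 - 70*√2)/(-13413) = (98 - 70*√2)*(-1/13413) = -98/13413 + 70*√2/13413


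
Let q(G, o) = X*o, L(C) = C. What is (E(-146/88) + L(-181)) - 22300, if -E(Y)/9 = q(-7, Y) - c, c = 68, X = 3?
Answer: -960265/44 ≈ -21824.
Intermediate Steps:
q(G, o) = 3*o
E(Y) = 612 - 27*Y (E(Y) = -9*(3*Y - 1*68) = -9*(3*Y - 68) = -9*(-68 + 3*Y) = 612 - 27*Y)
(E(-146/88) + L(-181)) - 22300 = ((612 - (-3942)/88) - 181) - 22300 = ((612 - 27*(-73/44)) - 181) - 22300 = ((612 + 1971/44) - 181) - 22300 = (28899/44 - 181) - 22300 = 20935/44 - 22300 = -960265/44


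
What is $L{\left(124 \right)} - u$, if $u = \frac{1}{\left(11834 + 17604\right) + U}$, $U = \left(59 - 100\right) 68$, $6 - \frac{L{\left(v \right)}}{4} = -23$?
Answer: $\frac{3091399}{26650} \approx 116.0$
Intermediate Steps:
$L{\left(v \right)} = 116$ ($L{\left(v \right)} = 24 - -92 = 24 + 92 = 116$)
$U = -2788$ ($U = \left(-41\right) 68 = -2788$)
$u = \frac{1}{26650}$ ($u = \frac{1}{\left(11834 + 17604\right) - 2788} = \frac{1}{29438 - 2788} = \frac{1}{26650} \approx 3.7523 \cdot 10^{-5}$)
$L{\left(124 \right)} - u = 116 - \frac{1}{26650} = \frac{3091399}{26650}$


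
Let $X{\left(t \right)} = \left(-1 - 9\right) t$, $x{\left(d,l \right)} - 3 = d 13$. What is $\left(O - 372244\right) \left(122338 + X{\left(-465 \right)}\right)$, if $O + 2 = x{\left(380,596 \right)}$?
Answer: $-46643073364$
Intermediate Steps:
$x{\left(d,l \right)} = 3 + 13 d$ ($x{\left(d,l \right)} = 3 + d 13 = 3 + 13 d$)
$X{\left(t \right)} = - 10 t$
$O = 4941$ ($O = -2 + \left(3 + 13 \cdot 380\right) = -2 + \left(3 + 4940\right) = -2 + 4943 = 4941$)
$\left(O - 372244\right) \left(122338 + X{\left(-465 \right)}\right) = \left(4941 - 372244\right) \left(122338 - -4650\right) = - 367303 \left(122338 + 4650\right) = \left(-367303\right) 126988 = -46643073364$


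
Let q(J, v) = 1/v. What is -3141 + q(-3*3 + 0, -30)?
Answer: -94231/30 ≈ -3141.0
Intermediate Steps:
-3141 + q(-3*3 + 0, -30) = -3141 + 1/(-30) = -3141 - 1/30 = -94231/30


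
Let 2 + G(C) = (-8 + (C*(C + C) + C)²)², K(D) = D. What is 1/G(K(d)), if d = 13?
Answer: 1/15176515247 ≈ 6.5891e-11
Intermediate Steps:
G(C) = -2 + (-8 + (C + 2*C²)²)² (G(C) = -2 + (-8 + (C*(C + C) + C)²)² = -2 + (-8 + (C*(2*C) + C)²)² = -2 + (-8 + (2*C² + C)²)² = -2 + (-8 + (C + 2*C²)²)²)
1/G(K(d)) = 1/(-2 + (-8 + 13²*(1 + 2*13)²)²) = 1/(-2 + (-8 + 169*(1 + 26)²)²) = 1/(-2 + (-8 + 169*27²)²) = 1/(-2 + (-8 + 169*729)²) = 1/(-2 + (-8 + 123201)²) = 1/(-2 + 123193²) = 1/(-2 + 15176515249) = 1/15176515247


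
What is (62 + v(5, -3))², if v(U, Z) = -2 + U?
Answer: 4225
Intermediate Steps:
(62 + v(5, -3))² = (62 + (-2 + 5))² = (62 + 3)² = 65² = 4225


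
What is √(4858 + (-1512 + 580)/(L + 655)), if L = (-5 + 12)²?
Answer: 15*√41789/44 ≈ 69.690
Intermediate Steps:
L = 49 (L = 7² = 49)
√(4858 + (-1512 + 580)/(L + 655)) = √(4858 + (-1512 + 580)/(49 + 655)) = √(4858 - 932/704) = √(4858 - 932*1/704) = √(4858 - 233/176) = √(854775/176) = 15*√41789/44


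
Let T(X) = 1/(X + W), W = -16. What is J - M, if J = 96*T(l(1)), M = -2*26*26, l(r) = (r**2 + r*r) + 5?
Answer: 4024/3 ≈ 1341.3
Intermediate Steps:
l(r) = 5 + 2*r**2 (l(r) = (r**2 + r**2) + 5 = 2*r**2 + 5 = 5 + 2*r**2)
T(X) = 1/(-16 + X) (T(X) = 1/(X - 16) = 1/(-16 + X))
M = -1352 (M = -52*26 = -1352)
J = -32/3 (J = 96/(-16 + (5 + 2*1**2)) = 96/(-16 + (5 + 2*1)) = 96/(-16 + (5 + 2)) = 96/(-16 + 7) = 96/(-9) = 96*(-1/9) = -32/3 ≈ -10.667)
J - M = -32/3 - 1*(-1352) = -32/3 + 1352 = 4024/3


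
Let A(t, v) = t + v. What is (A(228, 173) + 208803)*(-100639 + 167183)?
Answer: 13921270976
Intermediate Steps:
(A(228, 173) + 208803)*(-100639 + 167183) = ((228 + 173) + 208803)*(-100639 + 167183) = (401 + 208803)*66544 = 209204*66544 = 13921270976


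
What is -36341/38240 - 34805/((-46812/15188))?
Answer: 5053166031677/447522720 ≈ 11291.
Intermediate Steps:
-36341/38240 - 34805/((-46812/15188)) = -36341*1/38240 - 34805/((-46812*1/15188)) = -36341/38240 - 34805/(-11703/3797) = -36341/38240 - 34805*(-3797/11703) = -36341/38240 + 132154585/11703 = 5053166031677/447522720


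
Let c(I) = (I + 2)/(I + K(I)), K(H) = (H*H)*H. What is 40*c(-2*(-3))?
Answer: 160/111 ≈ 1.4414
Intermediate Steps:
K(H) = H³ (K(H) = H²*H = H³)
c(I) = (2 + I)/(I + I³) (c(I) = (I + 2)/(I + I³) = (2 + I)/(I + I³))
40*c(-2*(-3)) = 40*((2 - 2*(-3))/(-2*(-3) + (-2*(-3))³)) = 40*((2 + 6)/(6 + 6³)) = 40*(8/(6 + 216)) = 40*(8/222) = 40*((1/222)*8) = 40*(4/111) = 160/111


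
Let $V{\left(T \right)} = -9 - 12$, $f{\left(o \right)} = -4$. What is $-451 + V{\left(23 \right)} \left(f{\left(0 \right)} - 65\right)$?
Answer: $998$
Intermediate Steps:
$V{\left(T \right)} = -21$ ($V{\left(T \right)} = -9 - 12 = -21$)
$-451 + V{\left(23 \right)} \left(f{\left(0 \right)} - 65\right) = -451 - 21 \left(-4 - 65\right) = -451 - -1449 = -451 + 1449 = 998$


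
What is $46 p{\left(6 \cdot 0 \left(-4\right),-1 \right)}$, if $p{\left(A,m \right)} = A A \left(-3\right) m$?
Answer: $0$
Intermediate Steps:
$p{\left(A,m \right)} = - 3 m A^{2}$ ($p{\left(A,m \right)} = A^{2} \left(-3\right) m = - 3 A^{2} m = - 3 m A^{2}$)
$46 p{\left(6 \cdot 0 \left(-4\right),-1 \right)} = 46 \left(\left(-3\right) \left(-1\right) \left(6 \cdot 0 \left(-4\right)\right)^{2}\right) = 46 \left(\left(-3\right) \left(-1\right) \left(0 \left(-4\right)\right)^{2}\right) = 46 \left(\left(-3\right) \left(-1\right) 0^{2}\right) = 46 \left(\left(-3\right) \left(-1\right) 0\right) = 46 \cdot 0 = 0$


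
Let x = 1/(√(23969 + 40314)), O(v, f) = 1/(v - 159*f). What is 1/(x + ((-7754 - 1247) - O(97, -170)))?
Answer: -425785075651002448/3832491481629925498543 - 735874129*√64283/3832491481629925498543 ≈ -0.00011110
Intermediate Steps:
x = √64283/64283 (x = 1/(√64283) = √64283/64283 ≈ 0.0039441)
1/(x + ((-7754 - 1247) - O(97, -170))) = 1/(√64283/64283 + ((-7754 - 1247) - 1/(97 - 159*(-170)))) = 1/(√64283/64283 + (-9001 - 1/(97 + 27030))) = 1/(√64283/64283 + (-9001 - 1/27127)) = 1/(√64283/64283 - 244170128/27127) = 1/(-244170128/27127 + √64283/64283)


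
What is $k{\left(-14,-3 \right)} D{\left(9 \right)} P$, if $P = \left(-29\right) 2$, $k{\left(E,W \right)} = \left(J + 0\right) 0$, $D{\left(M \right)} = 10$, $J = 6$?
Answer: $0$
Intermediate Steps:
$k{\left(E,W \right)} = 0$ ($k{\left(E,W \right)} = \left(6 + 0\right) 0 = 6 \cdot 0 = 0$)
$P = -58$
$k{\left(-14,-3 \right)} D{\left(9 \right)} P = 0 \cdot 10 \left(-58\right) = 0 \left(-58\right) = 0$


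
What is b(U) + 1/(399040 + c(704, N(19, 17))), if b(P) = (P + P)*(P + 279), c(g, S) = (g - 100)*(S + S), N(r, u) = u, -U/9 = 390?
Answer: 9516663393121/419576 ≈ 2.2682e+7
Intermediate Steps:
U = -3510 (U = -9*390 = -3510)
c(g, S) = 2*S*(-100 + g) (c(g, S) = (-100 + g)*(2*S) = 2*S*(-100 + g))
b(P) = 2*P*(279 + P) (b(P) = (2*P)*(279 + P) = 2*P*(279 + P))
b(U) + 1/(399040 + c(704, N(19, 17))) = 2*(-3510)*(279 - 3510) + 1/(399040 + 2*17*(-100 + 704)) = 2*(-3510)*(-3231) + 1/(399040 + 2*17*604) = 22681620 + 1/(399040 + 20536) = 22681620 + 1/419576 = 9516663393121/419576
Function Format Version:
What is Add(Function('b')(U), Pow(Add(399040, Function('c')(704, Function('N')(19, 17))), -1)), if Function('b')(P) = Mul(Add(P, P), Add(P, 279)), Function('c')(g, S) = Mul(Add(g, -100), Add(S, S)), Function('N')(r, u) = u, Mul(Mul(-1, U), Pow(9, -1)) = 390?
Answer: Rational(9516663393121, 419576) ≈ 2.2682e+7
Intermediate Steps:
U = -3510 (U = Mul(-9, 390) = -3510)
Function('c')(g, S) = Mul(2, S, Add(-100, g)) (Function('c')(g, S) = Mul(Add(-100, g), Mul(2, S)) = Mul(2, S, Add(-100, g)))
Function('b')(P) = Mul(2, P, Add(279, P)) (Function('b')(P) = Mul(Mul(2, P), Add(279, P)) = Mul(2, P, Add(279, P)))
Add(Function('b')(U), Pow(Add(399040, Function('c')(704, Function('N')(19, 17))), -1)) = Add(Mul(2, -3510, Add(279, -3510)), Pow(Add(399040, Mul(2, 17, Add(-100, 704))), -1)) = Add(Mul(2, -3510, -3231), Pow(Add(399040, Mul(2, 17, 604)), -1)) = Add(22681620, Pow(Add(399040, 20536), -1)) = Add(22681620, Pow(419576, -1)) = Add(22681620, Rational(1, 419576)) = Rational(9516663393121, 419576)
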